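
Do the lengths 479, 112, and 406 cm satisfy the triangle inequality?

The longest side is 479, and the other two sum to 518.
Since 518 > 479, the triangle inequality holds.

Yes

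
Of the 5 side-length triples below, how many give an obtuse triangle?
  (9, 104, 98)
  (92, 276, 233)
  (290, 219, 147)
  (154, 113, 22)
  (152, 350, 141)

(9,104,98): 9²+98² = 9685 < 10816 = 104² → obtuse
(92,276,233): 92²+233² = 62753 < 76176 = 276² → obtuse
(290,219,147): 147²+219² = 69570 < 84100 = 290² → obtuse
(154,113,22): 22+113 ≤ 154, not a triangle
(152,350,141): 141+152 ≤ 350, not a triangle
3 of the 5 are obtuse.

3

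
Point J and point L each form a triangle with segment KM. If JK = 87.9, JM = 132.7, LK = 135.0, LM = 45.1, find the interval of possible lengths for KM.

From triangle JKM: |87.9 − 132.7| < KM < 87.9 + 132.7, i.e. 44.8 < KM < 220.6.
From triangle LKM: 89.9 < KM < 180.1.
Both must hold, so KM lies in the intersection.

89.9 < KM < 180.1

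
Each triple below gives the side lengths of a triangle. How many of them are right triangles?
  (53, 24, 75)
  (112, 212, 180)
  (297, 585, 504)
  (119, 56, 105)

3

(53,24,75): 24²+53² = 3385 < 5625 = 75² → obtuse
(112,212,180): 112²+180² = 44944 = 212² → right
(297,585,504): 297²+504² = 342225 = 585² → right
(119,56,105): 56²+105² = 14161 = 119² → right
3 of the 4 are right.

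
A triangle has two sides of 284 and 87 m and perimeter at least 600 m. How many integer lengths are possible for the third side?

142

Triangle inequality: 197 < x < 371. Perimeter ≥ 600 gives x ≥ 600 − 284 − 87 = 229.
So 229 ≤ x < 371; integers 229 through 370: 142 values.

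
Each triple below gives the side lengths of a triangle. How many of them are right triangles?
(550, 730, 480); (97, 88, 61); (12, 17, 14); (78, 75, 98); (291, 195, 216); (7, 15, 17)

2

(550,730,480): 480²+550² = 532900 = 730² → right
(97,88,61): 61²+88² = 11465 > 9409 = 97² → acute
(12,17,14): 12²+14² = 340 > 289 = 17² → acute
(78,75,98): 75²+78² = 11709 > 9604 = 98² → acute
(291,195,216): 195²+216² = 84681 = 291² → right
(7,15,17): 7²+15² = 274 < 289 = 17² → obtuse
2 of the 6 are right.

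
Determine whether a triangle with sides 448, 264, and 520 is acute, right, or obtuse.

Compare the square of the longest side to the sum of squares of the other two: 264² + 448² = 270400 = 520².

right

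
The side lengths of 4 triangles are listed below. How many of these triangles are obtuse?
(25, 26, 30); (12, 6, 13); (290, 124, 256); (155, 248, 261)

(25,26,30): 25²+26² = 1301 > 900 = 30² → acute
(12,6,13): 6²+12² = 180 > 169 = 13² → acute
(290,124,256): 124²+256² = 80912 < 84100 = 290² → obtuse
(155,248,261): 155²+248² = 85529 > 68121 = 261² → acute
1 of the 4 is obtuse.

1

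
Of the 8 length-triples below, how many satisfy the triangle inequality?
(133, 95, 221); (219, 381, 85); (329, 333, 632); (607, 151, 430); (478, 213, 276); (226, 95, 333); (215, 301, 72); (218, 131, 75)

3

(95,133,221): 95+133 > 221 → valid
(85,219,381): 85+219 ≤ 381 → not valid
(329,333,632): 329+333 > 632 → valid
(151,430,607): 151+430 ≤ 607 → not valid
(213,276,478): 213+276 > 478 → valid
(95,226,333): 95+226 ≤ 333 → not valid
(72,215,301): 72+215 ≤ 301 → not valid
(75,131,218): 75+131 ≤ 218 → not valid
3 of the 8 triples form a triangle.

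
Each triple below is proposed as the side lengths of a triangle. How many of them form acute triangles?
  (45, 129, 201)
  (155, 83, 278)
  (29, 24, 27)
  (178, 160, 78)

(45,129,201): 45+129 ≤ 201, not a triangle
(155,83,278): 83+155 ≤ 278, not a triangle
(29,24,27): 24²+27² = 1305 > 841 = 29² → acute
(178,160,78): 78²+160² = 31684 = 178² → right
1 of the 4 is acute.

1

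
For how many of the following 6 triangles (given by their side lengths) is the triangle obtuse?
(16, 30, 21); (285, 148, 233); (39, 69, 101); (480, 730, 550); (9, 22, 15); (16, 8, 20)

5

(16,30,21): 16²+21² = 697 < 900 = 30² → obtuse
(285,148,233): 148²+233² = 76193 < 81225 = 285² → obtuse
(39,69,101): 39²+69² = 6282 < 10201 = 101² → obtuse
(480,730,550): 480²+550² = 532900 = 730² → right
(9,22,15): 9²+15² = 306 < 484 = 22² → obtuse
(16,8,20): 8²+16² = 320 < 400 = 20² → obtuse
5 of the 6 are obtuse.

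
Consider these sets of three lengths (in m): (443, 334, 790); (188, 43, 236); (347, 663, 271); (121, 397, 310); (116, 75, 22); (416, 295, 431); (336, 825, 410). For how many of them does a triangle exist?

(334,443,790): 334+443 ≤ 790 → not valid
(43,188,236): 43+188 ≤ 236 → not valid
(271,347,663): 271+347 ≤ 663 → not valid
(121,310,397): 121+310 > 397 → valid
(22,75,116): 22+75 ≤ 116 → not valid
(295,416,431): 295+416 > 431 → valid
(336,410,825): 336+410 ≤ 825 → not valid
2 of the 7 triples form a triangle.

2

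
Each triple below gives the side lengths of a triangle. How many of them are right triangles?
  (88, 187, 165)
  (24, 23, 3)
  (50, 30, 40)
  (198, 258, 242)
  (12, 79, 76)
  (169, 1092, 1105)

(88,187,165): 88²+165² = 34969 = 187² → right
(24,23,3): 3²+23² = 538 < 576 = 24² → obtuse
(50,30,40): 30²+40² = 2500 = 50² → right
(198,258,242): 198²+242² = 97768 > 66564 = 258² → acute
(12,79,76): 12²+76² = 5920 < 6241 = 79² → obtuse
(169,1092,1105): 169²+1092² = 1221025 = 1105² → right
3 of the 6 are right.

3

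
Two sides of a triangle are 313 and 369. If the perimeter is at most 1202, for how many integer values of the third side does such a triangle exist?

Triangle inequality: 56 < x < 682. Perimeter ≤ 1202 gives x ≤ 1202 − 313 − 369 = 520.
So 56 < x ≤ 520; integers 57 through 520: 464 values.

464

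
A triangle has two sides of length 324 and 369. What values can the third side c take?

By the triangle inequality, c must be less than 324 + 369 = 693 and greater than |324 − 369| = 45.

45 < c < 693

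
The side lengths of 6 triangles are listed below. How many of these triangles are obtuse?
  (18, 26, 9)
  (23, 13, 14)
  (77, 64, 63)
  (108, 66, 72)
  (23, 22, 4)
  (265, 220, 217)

(18,26,9): 9²+18² = 405 < 676 = 26² → obtuse
(23,13,14): 13²+14² = 365 < 529 = 23² → obtuse
(77,64,63): 63²+64² = 8065 > 5929 = 77² → acute
(108,66,72): 66²+72² = 9540 < 11664 = 108² → obtuse
(23,22,4): 4²+22² = 500 < 529 = 23² → obtuse
(265,220,217): 217²+220² = 95489 > 70225 = 265² → acute
4 of the 6 are obtuse.

4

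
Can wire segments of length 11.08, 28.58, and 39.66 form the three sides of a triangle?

No

The two shorter sides sum to 39.66, exactly equal to the longest side 39.66.
That gives only a degenerate (flat) triangle — the inequality must be strict.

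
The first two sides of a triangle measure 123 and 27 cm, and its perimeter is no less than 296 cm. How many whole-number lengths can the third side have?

Triangle inequality: 96 < x < 150. Perimeter ≥ 296 gives x ≥ 296 − 123 − 27 = 146.
So 146 ≤ x < 150; integers 146 through 149: 4 values.

4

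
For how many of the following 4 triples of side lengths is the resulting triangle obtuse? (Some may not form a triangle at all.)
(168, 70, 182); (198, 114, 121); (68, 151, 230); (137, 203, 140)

(168,70,182): 70²+168² = 33124 = 182² → right
(198,114,121): 114²+121² = 27637 < 39204 = 198² → obtuse
(68,151,230): 68+151 ≤ 230, not a triangle
(137,203,140): 137²+140² = 38369 < 41209 = 203² → obtuse
2 of the 4 are obtuse.

2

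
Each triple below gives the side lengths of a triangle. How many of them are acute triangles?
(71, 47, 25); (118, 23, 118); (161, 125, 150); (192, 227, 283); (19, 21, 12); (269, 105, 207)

4

(71,47,25): 25²+47² = 2834 < 5041 = 71² → obtuse
(118,23,118): 23²+118² = 14453 > 13924 = 118² → acute
(161,125,150): 125²+150² = 38125 > 25921 = 161² → acute
(192,227,283): 192²+227² = 88393 > 80089 = 283² → acute
(19,21,12): 12²+19² = 505 > 441 = 21² → acute
(269,105,207): 105²+207² = 53874 < 72361 = 269² → obtuse
4 of the 6 are acute.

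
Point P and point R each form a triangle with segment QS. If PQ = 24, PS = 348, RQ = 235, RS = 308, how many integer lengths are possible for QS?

47

From triangle PQS: 324 < QS < 372.
From triangle RQS: 73 < QS < 543.
Intersection: 324 < QS < 372, so integers 325 through 371: 47 values.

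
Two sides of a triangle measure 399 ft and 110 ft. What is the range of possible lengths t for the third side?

289 < t < 509

By the triangle inequality, t must be less than 399 + 110 = 509 and greater than |399 − 110| = 289.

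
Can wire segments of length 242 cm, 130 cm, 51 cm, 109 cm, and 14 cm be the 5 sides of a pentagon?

Yes

A pentagon exists iff every side is shorter than the sum of the others — equivalently, the longest side is less than the sum of the rest.
Longest side 242 < 304 (sum of the remaining 4), so yes.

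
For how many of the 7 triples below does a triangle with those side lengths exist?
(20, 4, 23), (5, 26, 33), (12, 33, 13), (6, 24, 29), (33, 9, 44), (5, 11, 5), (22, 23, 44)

(4,20,23): 4+20 > 23 → valid
(5,26,33): 5+26 ≤ 33 → not valid
(12,13,33): 12+13 ≤ 33 → not valid
(6,24,29): 6+24 > 29 → valid
(9,33,44): 9+33 ≤ 44 → not valid
(5,5,11): 5+5 ≤ 11 → not valid
(22,23,44): 22+23 > 44 → valid
3 of the 7 triples form a triangle.

3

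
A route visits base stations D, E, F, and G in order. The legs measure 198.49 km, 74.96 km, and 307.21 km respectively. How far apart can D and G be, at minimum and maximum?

The maximum is all hops collinear in one direction: 198.49 + 74.96 + 307.21 = 580.66.
The longest hop is 307.21; the others sum to 273.45. Folding the others back against it leaves at least 307.21 − 273.45 = 33.76.

33.76 ≤ DG ≤ 580.66 km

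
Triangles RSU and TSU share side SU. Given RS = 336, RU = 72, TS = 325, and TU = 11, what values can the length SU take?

From triangle RSU: |336 − 72| < SU < 336 + 72, i.e. 264 < SU < 408.
From triangle TSU: 314 < SU < 336.
Both must hold, so SU lies in the intersection.

314 < SU < 336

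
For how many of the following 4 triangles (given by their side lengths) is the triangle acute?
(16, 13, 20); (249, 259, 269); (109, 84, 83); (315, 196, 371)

3

(16,13,20): 13²+16² = 425 > 400 = 20² → acute
(249,259,269): 249²+259² = 129082 > 72361 = 269² → acute
(109,84,83): 83²+84² = 13945 > 11881 = 109² → acute
(315,196,371): 196²+315² = 137641 = 371² → right
3 of the 4 are acute.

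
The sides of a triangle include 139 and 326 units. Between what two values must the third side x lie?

By the triangle inequality, x must be less than 139 + 326 = 465 and greater than |139 − 326| = 187.

187 < x < 465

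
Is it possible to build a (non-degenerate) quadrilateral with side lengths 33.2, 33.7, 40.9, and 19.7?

Yes

A quadrilateral exists iff every side is shorter than the sum of the others — equivalently, the longest side is less than the sum of the rest.
Longest side 40.9 < 86.6 (sum of the remaining 3), so yes.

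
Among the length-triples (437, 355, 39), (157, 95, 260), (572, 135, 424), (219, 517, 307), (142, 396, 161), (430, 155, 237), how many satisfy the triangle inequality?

(39,355,437): 39+355 ≤ 437 → not valid
(95,157,260): 95+157 ≤ 260 → not valid
(135,424,572): 135+424 ≤ 572 → not valid
(219,307,517): 219+307 > 517 → valid
(142,161,396): 142+161 ≤ 396 → not valid
(155,237,430): 155+237 ≤ 430 → not valid
1 of the 6 triples forms a triangle.

1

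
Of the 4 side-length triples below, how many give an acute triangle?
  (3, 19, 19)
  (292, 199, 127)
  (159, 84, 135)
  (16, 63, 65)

1

(3,19,19): 3²+19² = 370 > 361 = 19² → acute
(292,199,127): 127²+199² = 55730 < 85264 = 292² → obtuse
(159,84,135): 84²+135² = 25281 = 159² → right
(16,63,65): 16²+63² = 4225 = 65² → right
1 of the 4 is acute.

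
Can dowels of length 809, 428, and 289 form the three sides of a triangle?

No

The longest side is 809, but the other two sum to only 717.
717 < 809, so the triangle inequality fails.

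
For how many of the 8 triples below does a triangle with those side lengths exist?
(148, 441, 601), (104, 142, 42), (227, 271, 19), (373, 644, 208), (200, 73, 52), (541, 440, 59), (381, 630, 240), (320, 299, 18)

1

(148,441,601): 148+441 ≤ 601 → not valid
(42,104,142): 42+104 > 142 → valid
(19,227,271): 19+227 ≤ 271 → not valid
(208,373,644): 208+373 ≤ 644 → not valid
(52,73,200): 52+73 ≤ 200 → not valid
(59,440,541): 59+440 ≤ 541 → not valid
(240,381,630): 240+381 ≤ 630 → not valid
(18,299,320): 18+299 ≤ 320 → not valid
1 of the 8 triples forms a triangle.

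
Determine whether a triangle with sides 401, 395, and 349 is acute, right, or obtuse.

acute

Compare the square of the longest side to the sum of squares of the other two: 349² + 395² = 277826 > 160801 = 401².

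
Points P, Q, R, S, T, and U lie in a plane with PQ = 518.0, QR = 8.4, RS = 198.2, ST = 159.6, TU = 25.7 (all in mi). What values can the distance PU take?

The maximum is all hops collinear in one direction: 518.0 + 8.4 + 198.2 + 159.6 + 25.7 = 909.9.
The longest hop is 518.0; the others sum to 391.9. Folding the others back against it leaves at least 518.0 − 391.9 = 126.1.

126.1 ≤ PU ≤ 909.9 mi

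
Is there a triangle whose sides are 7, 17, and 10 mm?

No

The two shorter sides sum to 17, exactly equal to the longest side 17.
That gives only a degenerate (flat) triangle — the inequality must be strict.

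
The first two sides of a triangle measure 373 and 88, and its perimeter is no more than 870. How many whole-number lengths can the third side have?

Triangle inequality: 285 < x < 461. Perimeter ≤ 870 gives x ≤ 870 − 373 − 88 = 409.
So 285 < x ≤ 409; integers 286 through 409: 124 values.

124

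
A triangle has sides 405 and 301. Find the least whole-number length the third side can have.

105

The third side must be strictly greater than |405 − 301| = 104.
The smallest integer above 104 is 105.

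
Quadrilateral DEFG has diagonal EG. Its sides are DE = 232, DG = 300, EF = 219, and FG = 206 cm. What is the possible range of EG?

68 < EG < 425

From triangle DEG: |232 − 300| < EG < 232 + 300, i.e. 68 < EG < 532.
From triangle FEG: 13 < EG < 425.
Both must hold, so EG lies in the intersection.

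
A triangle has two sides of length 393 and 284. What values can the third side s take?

By the triangle inequality, s must be less than 393 + 284 = 677 and greater than |393 − 284| = 109.

109 < s < 677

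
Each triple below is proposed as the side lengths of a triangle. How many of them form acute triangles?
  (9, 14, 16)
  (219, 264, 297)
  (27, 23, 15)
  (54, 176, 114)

(9,14,16): 9²+14² = 277 > 256 = 16² → acute
(219,264,297): 219²+264² = 117657 > 88209 = 297² → acute
(27,23,15): 15²+23² = 754 > 729 = 27² → acute
(54,176,114): 54+114 ≤ 176, not a triangle
3 of the 4 are acute.

3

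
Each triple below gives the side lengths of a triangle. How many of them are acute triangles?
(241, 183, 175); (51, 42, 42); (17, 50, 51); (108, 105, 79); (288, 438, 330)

(241,183,175): 175²+183² = 64114 > 58081 = 241² → acute
(51,42,42): 42²+42² = 3528 > 2601 = 51² → acute
(17,50,51): 17²+50² = 2789 > 2601 = 51² → acute
(108,105,79): 79²+105² = 17266 > 11664 = 108² → acute
(288,438,330): 288²+330² = 191844 = 438² → right
4 of the 5 are acute.

4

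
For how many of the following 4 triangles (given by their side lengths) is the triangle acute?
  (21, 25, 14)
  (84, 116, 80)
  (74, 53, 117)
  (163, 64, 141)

1

(21,25,14): 14²+21² = 637 > 625 = 25² → acute
(84,116,80): 80²+84² = 13456 = 116² → right
(74,53,117): 53²+74² = 8285 < 13689 = 117² → obtuse
(163,64,141): 64²+141² = 23977 < 26569 = 163² → obtuse
1 of the 4 is acute.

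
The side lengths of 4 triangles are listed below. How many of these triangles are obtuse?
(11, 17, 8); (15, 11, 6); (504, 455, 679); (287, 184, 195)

3

(11,17,8): 8²+11² = 185 < 289 = 17² → obtuse
(15,11,6): 6²+11² = 157 < 225 = 15² → obtuse
(504,455,679): 455²+504² = 461041 = 679² → right
(287,184,195): 184²+195² = 71881 < 82369 = 287² → obtuse
3 of the 4 are obtuse.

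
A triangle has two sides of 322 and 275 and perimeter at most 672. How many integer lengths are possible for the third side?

28

Triangle inequality: 47 < x < 597. Perimeter ≤ 672 gives x ≤ 672 − 322 − 275 = 75.
So 47 < x ≤ 75; integers 48 through 75: 28 values.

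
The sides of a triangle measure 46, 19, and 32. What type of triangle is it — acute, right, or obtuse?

Compare the square of the longest side to the sum of squares of the other two: 19² + 32² = 1385 < 2116 = 46².

obtuse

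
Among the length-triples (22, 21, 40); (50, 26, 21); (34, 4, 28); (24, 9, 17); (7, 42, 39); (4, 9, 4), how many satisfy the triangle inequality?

(21,22,40): 21+22 > 40 → valid
(21,26,50): 21+26 ≤ 50 → not valid
(4,28,34): 4+28 ≤ 34 → not valid
(9,17,24): 9+17 > 24 → valid
(7,39,42): 7+39 > 42 → valid
(4,4,9): 4+4 ≤ 9 → not valid
3 of the 6 triples form a triangle.

3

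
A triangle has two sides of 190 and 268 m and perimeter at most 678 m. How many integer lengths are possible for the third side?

Triangle inequality: 78 < x < 458. Perimeter ≤ 678 gives x ≤ 678 − 190 − 268 = 220.
So 78 < x ≤ 220; integers 79 through 220: 142 values.

142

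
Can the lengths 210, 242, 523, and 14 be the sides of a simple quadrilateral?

For a quadrilateral, each side must be shorter than the sum of the others.
Here the longest side is 523, but the remaining 3 sides sum to only 466.

No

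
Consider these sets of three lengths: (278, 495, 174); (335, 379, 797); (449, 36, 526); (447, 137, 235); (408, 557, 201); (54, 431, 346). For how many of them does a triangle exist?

(174,278,495): 174+278 ≤ 495 → not valid
(335,379,797): 335+379 ≤ 797 → not valid
(36,449,526): 36+449 ≤ 526 → not valid
(137,235,447): 137+235 ≤ 447 → not valid
(201,408,557): 201+408 > 557 → valid
(54,346,431): 54+346 ≤ 431 → not valid
1 of the 6 triples forms a triangle.

1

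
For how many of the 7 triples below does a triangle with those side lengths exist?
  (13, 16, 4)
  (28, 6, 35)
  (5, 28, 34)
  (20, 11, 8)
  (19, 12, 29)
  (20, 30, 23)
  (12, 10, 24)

3

(4,13,16): 4+13 > 16 → valid
(6,28,35): 6+28 ≤ 35 → not valid
(5,28,34): 5+28 ≤ 34 → not valid
(8,11,20): 8+11 ≤ 20 → not valid
(12,19,29): 12+19 > 29 → valid
(20,23,30): 20+23 > 30 → valid
(10,12,24): 10+12 ≤ 24 → not valid
3 of the 7 triples form a triangle.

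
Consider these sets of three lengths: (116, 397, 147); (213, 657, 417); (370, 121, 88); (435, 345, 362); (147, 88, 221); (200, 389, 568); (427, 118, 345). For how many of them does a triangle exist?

4

(116,147,397): 116+147 ≤ 397 → not valid
(213,417,657): 213+417 ≤ 657 → not valid
(88,121,370): 88+121 ≤ 370 → not valid
(345,362,435): 345+362 > 435 → valid
(88,147,221): 88+147 > 221 → valid
(200,389,568): 200+389 > 568 → valid
(118,345,427): 118+345 > 427 → valid
4 of the 7 triples form a triangle.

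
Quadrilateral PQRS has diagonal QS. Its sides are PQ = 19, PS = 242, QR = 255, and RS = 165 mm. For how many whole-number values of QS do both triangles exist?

37

From triangle PQS: 223 < QS < 261.
From triangle RQS: 90 < QS < 420.
Intersection: 223 < QS < 261, so integers 224 through 260: 37 values.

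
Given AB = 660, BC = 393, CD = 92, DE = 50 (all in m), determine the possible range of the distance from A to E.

The maximum is all hops collinear in one direction: 660 + 393 + 92 + 50 = 1195.
The longest hop is 660; the others sum to 535. Folding the others back against it leaves at least 660 − 535 = 125.

125 ≤ AE ≤ 1195 m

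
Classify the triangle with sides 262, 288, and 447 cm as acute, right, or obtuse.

Compare the square of the longest side to the sum of squares of the other two: 262² + 288² = 151588 < 199809 = 447².

obtuse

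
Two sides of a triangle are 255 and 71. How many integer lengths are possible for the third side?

141

The third side lies in the open interval (184, 326).
Integers from 185 to 325 inclusive: 325 − 185 + 1 = 141.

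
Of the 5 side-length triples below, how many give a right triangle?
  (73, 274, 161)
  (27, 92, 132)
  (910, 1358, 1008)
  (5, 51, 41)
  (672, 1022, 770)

2

(73,274,161): 73+161 ≤ 274, not a triangle
(27,92,132): 27+92 ≤ 132, not a triangle
(910,1358,1008): 910²+1008² = 1844164 = 1358² → right
(5,51,41): 5+41 ≤ 51, not a triangle
(672,1022,770): 672²+770² = 1044484 = 1022² → right
2 of the 5 are right.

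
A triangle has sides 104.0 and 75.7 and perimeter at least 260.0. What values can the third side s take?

Triangle inequality alone gives 28.3 < s < 179.7.
The perimeter condition gives s ≥ 260.0 − 104.0 − 75.7 = 80.3.
Intersecting the two: 80.3 ≤ s < 179.7.

80.3 ≤ s < 179.7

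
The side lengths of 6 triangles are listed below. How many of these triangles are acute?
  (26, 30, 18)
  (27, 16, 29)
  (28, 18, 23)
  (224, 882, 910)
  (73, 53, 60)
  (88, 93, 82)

5

(26,30,18): 18²+26² = 1000 > 900 = 30² → acute
(27,16,29): 16²+27² = 985 > 841 = 29² → acute
(28,18,23): 18²+23² = 853 > 784 = 28² → acute
(224,882,910): 224²+882² = 828100 = 910² → right
(73,53,60): 53²+60² = 6409 > 5329 = 73² → acute
(88,93,82): 82²+88² = 14468 > 8649 = 93² → acute
5 of the 6 are acute.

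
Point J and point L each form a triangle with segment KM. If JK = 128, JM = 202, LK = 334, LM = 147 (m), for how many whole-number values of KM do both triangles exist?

From triangle JKM: 74 < KM < 330.
From triangle LKM: 187 < KM < 481.
Intersection: 187 < KM < 330, so integers 188 through 329: 142 values.

142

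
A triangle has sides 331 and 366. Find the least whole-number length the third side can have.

36

The third side must be strictly greater than |331 − 366| = 35.
The smallest integer above 35 is 36.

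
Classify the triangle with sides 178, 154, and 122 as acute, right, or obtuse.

acute

Compare the square of the longest side to the sum of squares of the other two: 122² + 154² = 38600 > 31684 = 178².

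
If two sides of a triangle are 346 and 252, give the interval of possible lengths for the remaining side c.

By the triangle inequality, c must be less than 346 + 252 = 598 and greater than |346 − 252| = 94.

94 < c < 598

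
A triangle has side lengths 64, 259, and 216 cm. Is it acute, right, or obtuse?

obtuse

Compare the square of the longest side to the sum of squares of the other two: 64² + 216² = 50752 < 67081 = 259².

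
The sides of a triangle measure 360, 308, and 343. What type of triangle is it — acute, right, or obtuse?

Compare the square of the longest side to the sum of squares of the other two: 308² + 343² = 212513 > 129600 = 360².

acute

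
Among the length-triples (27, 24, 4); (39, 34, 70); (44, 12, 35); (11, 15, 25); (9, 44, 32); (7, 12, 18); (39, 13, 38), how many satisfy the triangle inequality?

6

(4,24,27): 4+24 > 27 → valid
(34,39,70): 34+39 > 70 → valid
(12,35,44): 12+35 > 44 → valid
(11,15,25): 11+15 > 25 → valid
(9,32,44): 9+32 ≤ 44 → not valid
(7,12,18): 7+12 > 18 → valid
(13,38,39): 13+38 > 39 → valid
6 of the 7 triples form a triangle.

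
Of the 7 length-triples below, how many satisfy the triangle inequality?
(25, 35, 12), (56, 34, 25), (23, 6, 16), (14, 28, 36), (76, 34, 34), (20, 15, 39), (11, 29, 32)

(12,25,35): 12+25 > 35 → valid
(25,34,56): 25+34 > 56 → valid
(6,16,23): 6+16 ≤ 23 → not valid
(14,28,36): 14+28 > 36 → valid
(34,34,76): 34+34 ≤ 76 → not valid
(15,20,39): 15+20 ≤ 39 → not valid
(11,29,32): 11+29 > 32 → valid
4 of the 7 triples form a triangle.

4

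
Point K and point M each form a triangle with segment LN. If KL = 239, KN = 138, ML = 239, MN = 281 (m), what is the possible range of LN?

From triangle KLN: |239 − 138| < LN < 239 + 138, i.e. 101 < LN < 377.
From triangle MLN: 42 < LN < 520.
Both must hold, so LN lies in the intersection.

101 < LN < 377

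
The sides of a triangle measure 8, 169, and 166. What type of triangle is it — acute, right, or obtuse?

Compare the square of the longest side to the sum of squares of the other two: 8² + 166² = 27620 < 28561 = 169².

obtuse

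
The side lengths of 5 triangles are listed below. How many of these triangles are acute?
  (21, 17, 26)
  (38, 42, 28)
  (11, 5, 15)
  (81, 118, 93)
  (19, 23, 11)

3

(21,17,26): 17²+21² = 730 > 676 = 26² → acute
(38,42,28): 28²+38² = 2228 > 1764 = 42² → acute
(11,5,15): 5²+11² = 146 < 225 = 15² → obtuse
(81,118,93): 81²+93² = 15210 > 13924 = 118² → acute
(19,23,11): 11²+19² = 482 < 529 = 23² → obtuse
3 of the 5 are acute.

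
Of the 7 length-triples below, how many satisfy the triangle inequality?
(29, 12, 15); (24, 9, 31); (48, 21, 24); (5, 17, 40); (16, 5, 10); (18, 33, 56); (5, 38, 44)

(12,15,29): 12+15 ≤ 29 → not valid
(9,24,31): 9+24 > 31 → valid
(21,24,48): 21+24 ≤ 48 → not valid
(5,17,40): 5+17 ≤ 40 → not valid
(5,10,16): 5+10 ≤ 16 → not valid
(18,33,56): 18+33 ≤ 56 → not valid
(5,38,44): 5+38 ≤ 44 → not valid
1 of the 7 triples forms a triangle.

1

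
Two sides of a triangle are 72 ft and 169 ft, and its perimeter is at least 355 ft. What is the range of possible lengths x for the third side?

Triangle inequality alone gives 97 < x < 241.
The perimeter condition gives x ≥ 355 − 72 − 169 = 114.
Intersecting the two: 114 ≤ x < 241.

114 ≤ x < 241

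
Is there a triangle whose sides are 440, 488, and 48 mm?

No

The two shorter sides sum to 488, exactly equal to the longest side 488.
That gives only a degenerate (flat) triangle — the inequality must be strict.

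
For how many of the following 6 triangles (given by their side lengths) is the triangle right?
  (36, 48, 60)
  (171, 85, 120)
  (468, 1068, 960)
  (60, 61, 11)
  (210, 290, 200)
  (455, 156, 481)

(36,48,60): 36²+48² = 3600 = 60² → right
(171,85,120): 85²+120² = 21625 < 29241 = 171² → obtuse
(468,1068,960): 468²+960² = 1140624 = 1068² → right
(60,61,11): 11²+60² = 3721 = 61² → right
(210,290,200): 200²+210² = 84100 = 290² → right
(455,156,481): 156²+455² = 231361 = 481² → right
5 of the 6 are right.

5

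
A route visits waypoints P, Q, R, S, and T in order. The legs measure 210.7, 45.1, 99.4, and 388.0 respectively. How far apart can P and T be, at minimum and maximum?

The maximum is all hops collinear in one direction: 210.7 + 45.1 + 99.4 + 388.0 = 743.2.
The longest hop is 388.0; the others sum to 355.2. Folding the others back against it leaves at least 388.0 − 355.2 = 32.8.

32.8 ≤ PT ≤ 743.2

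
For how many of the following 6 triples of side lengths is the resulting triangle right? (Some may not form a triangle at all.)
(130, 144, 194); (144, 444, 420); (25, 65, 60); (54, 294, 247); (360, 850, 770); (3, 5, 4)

(130,144,194): 130²+144² = 37636 = 194² → right
(144,444,420): 144²+420² = 197136 = 444² → right
(25,65,60): 25²+60² = 4225 = 65² → right
(54,294,247): 54²+247² = 63925 < 86436 = 294² → obtuse
(360,850,770): 360²+770² = 722500 = 850² → right
(3,5,4): 3²+4² = 25 = 5² → right
5 of the 6 are right.

5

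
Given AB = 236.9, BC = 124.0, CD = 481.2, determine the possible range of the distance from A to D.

The maximum is all hops collinear in one direction: 236.9 + 124.0 + 481.2 = 842.1.
The longest hop is 481.2; the others sum to 360.9. Folding the others back against it leaves at least 481.2 − 360.9 = 120.3.

120.3 ≤ AD ≤ 842.1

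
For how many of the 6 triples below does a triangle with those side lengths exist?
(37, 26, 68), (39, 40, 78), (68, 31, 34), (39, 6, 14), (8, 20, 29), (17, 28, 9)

1

(26,37,68): 26+37 ≤ 68 → not valid
(39,40,78): 39+40 > 78 → valid
(31,34,68): 31+34 ≤ 68 → not valid
(6,14,39): 6+14 ≤ 39 → not valid
(8,20,29): 8+20 ≤ 29 → not valid
(9,17,28): 9+17 ≤ 28 → not valid
1 of the 6 triples forms a triangle.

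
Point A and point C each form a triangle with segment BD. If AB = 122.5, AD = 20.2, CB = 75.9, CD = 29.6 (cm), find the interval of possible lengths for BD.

From triangle ABD: |122.5 − 20.2| < BD < 122.5 + 20.2, i.e. 102.3 < BD < 142.7.
From triangle CBD: 46.3 < BD < 105.5.
Both must hold, so BD lies in the intersection.

102.3 < BD < 105.5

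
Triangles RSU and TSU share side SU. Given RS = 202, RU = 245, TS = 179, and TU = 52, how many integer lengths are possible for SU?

From triangle RSU: 43 < SU < 447.
From triangle TSU: 127 < SU < 231.
Intersection: 127 < SU < 231, so integers 128 through 230: 103 values.

103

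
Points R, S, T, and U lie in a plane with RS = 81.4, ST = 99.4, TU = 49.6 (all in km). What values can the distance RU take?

0 ≤ RU ≤ 230.4 km

The maximum is all hops collinear in one direction: 81.4 + 99.4 + 49.6 = 230.4.
The longest hop is 99.4; the others sum to 131.0. Since 99.4 ≤ 131.0, the path can fold back on itself completely, so the minimum distance is 0.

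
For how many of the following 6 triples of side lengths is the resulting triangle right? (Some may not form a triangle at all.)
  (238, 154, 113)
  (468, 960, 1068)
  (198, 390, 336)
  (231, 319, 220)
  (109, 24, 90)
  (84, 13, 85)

(238,154,113): 113²+154² = 36485 < 56644 = 238² → obtuse
(468,960,1068): 468²+960² = 1140624 = 1068² → right
(198,390,336): 198²+336² = 152100 = 390² → right
(231,319,220): 220²+231² = 101761 = 319² → right
(109,24,90): 24²+90² = 8676 < 11881 = 109² → obtuse
(84,13,85): 13²+84² = 7225 = 85² → right
4 of the 6 are right.

4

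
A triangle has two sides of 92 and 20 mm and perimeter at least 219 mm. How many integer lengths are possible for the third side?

5

Triangle inequality: 72 < x < 112. Perimeter ≥ 219 gives x ≥ 219 − 92 − 20 = 107.
So 107 ≤ x < 112; integers 107 through 111: 5 values.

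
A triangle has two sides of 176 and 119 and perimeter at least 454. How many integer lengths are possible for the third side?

136

Triangle inequality: 57 < x < 295. Perimeter ≥ 454 gives x ≥ 454 − 176 − 119 = 159.
So 159 ≤ x < 295; integers 159 through 294: 136 values.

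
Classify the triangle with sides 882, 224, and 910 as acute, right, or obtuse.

right

Compare the square of the longest side to the sum of squares of the other two: 224² + 882² = 828100 = 910².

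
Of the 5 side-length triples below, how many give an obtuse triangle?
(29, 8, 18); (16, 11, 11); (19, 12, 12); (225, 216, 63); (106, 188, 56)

2

(29,8,18): 8+18 ≤ 29, not a triangle
(16,11,11): 11²+11² = 242 < 256 = 16² → obtuse
(19,12,12): 12²+12² = 288 < 361 = 19² → obtuse
(225,216,63): 63²+216² = 50625 = 225² → right
(106,188,56): 56+106 ≤ 188, not a triangle
2 of the 5 are obtuse.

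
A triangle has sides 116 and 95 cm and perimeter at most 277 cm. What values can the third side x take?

Triangle inequality alone gives 21 < x < 211.
The perimeter condition gives x ≤ 277 − 116 − 95 = 66.
Intersecting the two: 21 < x ≤ 66.

21 < x ≤ 66 cm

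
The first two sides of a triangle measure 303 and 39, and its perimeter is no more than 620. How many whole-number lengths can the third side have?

Triangle inequality: 264 < x < 342. Perimeter ≤ 620 gives x ≤ 620 − 303 − 39 = 278.
So 264 < x ≤ 278; integers 265 through 278: 14 values.

14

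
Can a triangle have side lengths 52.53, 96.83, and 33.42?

The longest side is 96.83, but the other two sum to only 85.95.
85.95 < 96.83, so the triangle inequality fails.

No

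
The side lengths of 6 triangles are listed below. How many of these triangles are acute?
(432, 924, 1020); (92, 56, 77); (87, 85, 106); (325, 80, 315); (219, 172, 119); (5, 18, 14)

2

(432,924,1020): 432²+924² = 1040400 = 1020² → right
(92,56,77): 56²+77² = 9065 > 8464 = 92² → acute
(87,85,106): 85²+87² = 14794 > 11236 = 106² → acute
(325,80,315): 80²+315² = 105625 = 325² → right
(219,172,119): 119²+172² = 43745 < 47961 = 219² → obtuse
(5,18,14): 5²+14² = 221 < 324 = 18² → obtuse
2 of the 6 are acute.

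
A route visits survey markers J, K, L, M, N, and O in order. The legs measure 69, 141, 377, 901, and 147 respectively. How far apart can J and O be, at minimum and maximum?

167 ≤ JO ≤ 1635

The maximum is all hops collinear in one direction: 69 + 141 + 377 + 901 + 147 = 1635.
The longest hop is 901; the others sum to 734. Folding the others back against it leaves at least 901 − 734 = 167.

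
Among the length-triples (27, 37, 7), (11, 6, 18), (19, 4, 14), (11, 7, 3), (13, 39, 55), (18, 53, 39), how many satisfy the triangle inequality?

1

(7,27,37): 7+27 ≤ 37 → not valid
(6,11,18): 6+11 ≤ 18 → not valid
(4,14,19): 4+14 ≤ 19 → not valid
(3,7,11): 3+7 ≤ 11 → not valid
(13,39,55): 13+39 ≤ 55 → not valid
(18,39,53): 18+39 > 53 → valid
1 of the 6 triples forms a triangle.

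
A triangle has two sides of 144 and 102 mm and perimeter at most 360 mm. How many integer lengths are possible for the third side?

Triangle inequality: 42 < x < 246. Perimeter ≤ 360 gives x ≤ 360 − 144 − 102 = 114.
So 42 < x ≤ 114; integers 43 through 114: 72 values.

72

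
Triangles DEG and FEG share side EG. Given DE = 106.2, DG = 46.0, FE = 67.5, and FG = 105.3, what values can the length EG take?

60.2 < EG < 152.2

From triangle DEG: |106.2 − 46.0| < EG < 106.2 + 46.0, i.e. 60.2 < EG < 152.2.
From triangle FEG: 37.8 < EG < 172.8.
Both must hold, so EG lies in the intersection.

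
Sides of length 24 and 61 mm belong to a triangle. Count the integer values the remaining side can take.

47

The third side lies in the open interval (37, 85).
Integers from 38 to 84 inclusive: 84 − 38 + 1 = 47.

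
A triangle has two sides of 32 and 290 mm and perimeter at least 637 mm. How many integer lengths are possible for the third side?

7

Triangle inequality: 258 < x < 322. Perimeter ≥ 637 gives x ≥ 637 − 32 − 290 = 315.
So 315 ≤ x < 322; integers 315 through 321: 7 values.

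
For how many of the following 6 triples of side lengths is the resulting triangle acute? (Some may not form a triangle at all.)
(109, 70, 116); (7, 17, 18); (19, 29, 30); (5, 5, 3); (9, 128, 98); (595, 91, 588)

4

(109,70,116): 70²+109² = 16781 > 13456 = 116² → acute
(7,17,18): 7²+17² = 338 > 324 = 18² → acute
(19,29,30): 19²+29² = 1202 > 900 = 30² → acute
(5,5,3): 3²+5² = 34 > 25 = 5² → acute
(9,128,98): 9+98 ≤ 128, not a triangle
(595,91,588): 91²+588² = 354025 = 595² → right
4 of the 6 are acute.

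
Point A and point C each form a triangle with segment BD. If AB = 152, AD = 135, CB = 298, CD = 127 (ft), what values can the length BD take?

171 < BD < 287

From triangle ABD: |152 − 135| < BD < 152 + 135, i.e. 17 < BD < 287.
From triangle CBD: 171 < BD < 425.
Both must hold, so BD lies in the intersection.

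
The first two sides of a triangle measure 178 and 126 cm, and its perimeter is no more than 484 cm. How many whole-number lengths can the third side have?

Triangle inequality: 52 < x < 304. Perimeter ≤ 484 gives x ≤ 484 − 178 − 126 = 180.
So 52 < x ≤ 180; integers 53 through 180: 128 values.

128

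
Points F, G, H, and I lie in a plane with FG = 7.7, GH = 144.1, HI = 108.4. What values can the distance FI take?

The maximum is all hops collinear in one direction: 7.7 + 144.1 + 108.4 = 260.2.
The longest hop is 144.1; the others sum to 116.1. Folding the others back against it leaves at least 144.1 − 116.1 = 28.0.

28.0 ≤ FI ≤ 260.2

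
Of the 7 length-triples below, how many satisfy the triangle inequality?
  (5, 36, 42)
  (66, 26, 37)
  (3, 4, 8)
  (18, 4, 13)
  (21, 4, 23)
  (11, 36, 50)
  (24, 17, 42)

1

(5,36,42): 5+36 ≤ 42 → not valid
(26,37,66): 26+37 ≤ 66 → not valid
(3,4,8): 3+4 ≤ 8 → not valid
(4,13,18): 4+13 ≤ 18 → not valid
(4,21,23): 4+21 > 23 → valid
(11,36,50): 11+36 ≤ 50 → not valid
(17,24,42): 17+24 ≤ 42 → not valid
1 of the 7 triples forms a triangle.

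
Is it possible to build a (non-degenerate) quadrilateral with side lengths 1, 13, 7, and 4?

No

For a quadrilateral, each side must be shorter than the sum of the others.
Here the longest side is 13, but the remaining 3 sides sum to only 12.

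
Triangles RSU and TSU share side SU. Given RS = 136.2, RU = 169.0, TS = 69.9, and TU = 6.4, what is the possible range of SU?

63.5 < SU < 76.3

From triangle RSU: |136.2 − 169.0| < SU < 136.2 + 169.0, i.e. 32.8 < SU < 305.2.
From triangle TSU: 63.5 < SU < 76.3.
Both must hold, so SU lies in the intersection.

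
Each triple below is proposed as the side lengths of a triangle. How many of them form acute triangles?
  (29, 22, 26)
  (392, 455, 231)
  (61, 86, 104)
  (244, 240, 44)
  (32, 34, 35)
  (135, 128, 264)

(29,22,26): 22²+26² = 1160 > 841 = 29² → acute
(392,455,231): 231²+392² = 207025 = 455² → right
(61,86,104): 61²+86² = 11117 > 10816 = 104² → acute
(244,240,44): 44²+240² = 59536 = 244² → right
(32,34,35): 32²+34² = 2180 > 1225 = 35² → acute
(135,128,264): 128+135 ≤ 264, not a triangle
3 of the 6 are acute.

3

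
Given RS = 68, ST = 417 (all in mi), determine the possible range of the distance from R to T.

349 ≤ RT ≤ 485 mi

By the triangle inequality, |68 − 417| ≤ RT ≤ 68 + 417.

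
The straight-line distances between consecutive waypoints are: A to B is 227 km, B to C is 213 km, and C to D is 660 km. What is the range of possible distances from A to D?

220 ≤ AD ≤ 1100 km

The maximum is all hops collinear in one direction: 227 + 213 + 660 = 1100.
The longest hop is 660; the others sum to 440. Folding the others back against it leaves at least 660 − 440 = 220.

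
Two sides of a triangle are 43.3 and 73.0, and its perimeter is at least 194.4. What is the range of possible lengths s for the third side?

78.1 ≤ s < 116.3

Triangle inequality alone gives 29.7 < s < 116.3.
The perimeter condition gives s ≥ 194.4 − 43.3 − 73.0 = 78.1.
Intersecting the two: 78.1 ≤ s < 116.3.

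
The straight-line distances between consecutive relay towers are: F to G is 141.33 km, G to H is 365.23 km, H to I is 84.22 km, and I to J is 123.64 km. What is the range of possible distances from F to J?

The maximum is all hops collinear in one direction: 141.33 + 365.23 + 84.22 + 123.64 = 714.42.
The longest hop is 365.23; the others sum to 349.19. Folding the others back against it leaves at least 365.23 − 349.19 = 16.04.

16.04 ≤ FJ ≤ 714.42 km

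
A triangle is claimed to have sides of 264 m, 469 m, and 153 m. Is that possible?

The longest side is 469, but the other two sum to only 417.
417 < 469, so the triangle inequality fails.

No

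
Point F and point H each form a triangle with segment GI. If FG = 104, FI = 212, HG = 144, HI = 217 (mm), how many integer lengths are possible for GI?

From triangle FGI: 108 < GI < 316.
From triangle HGI: 73 < GI < 361.
Intersection: 108 < GI < 316, so integers 109 through 315: 207 values.

207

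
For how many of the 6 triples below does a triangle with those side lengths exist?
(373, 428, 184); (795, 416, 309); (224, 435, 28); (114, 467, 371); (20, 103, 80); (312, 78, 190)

2

(184,373,428): 184+373 > 428 → valid
(309,416,795): 309+416 ≤ 795 → not valid
(28,224,435): 28+224 ≤ 435 → not valid
(114,371,467): 114+371 > 467 → valid
(20,80,103): 20+80 ≤ 103 → not valid
(78,190,312): 78+190 ≤ 312 → not valid
2 of the 6 triples form a triangle.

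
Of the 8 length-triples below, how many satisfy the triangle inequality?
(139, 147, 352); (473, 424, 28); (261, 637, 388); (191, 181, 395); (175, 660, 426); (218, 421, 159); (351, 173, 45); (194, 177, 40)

2

(139,147,352): 139+147 ≤ 352 → not valid
(28,424,473): 28+424 ≤ 473 → not valid
(261,388,637): 261+388 > 637 → valid
(181,191,395): 181+191 ≤ 395 → not valid
(175,426,660): 175+426 ≤ 660 → not valid
(159,218,421): 159+218 ≤ 421 → not valid
(45,173,351): 45+173 ≤ 351 → not valid
(40,177,194): 40+177 > 194 → valid
2 of the 8 triples form a triangle.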